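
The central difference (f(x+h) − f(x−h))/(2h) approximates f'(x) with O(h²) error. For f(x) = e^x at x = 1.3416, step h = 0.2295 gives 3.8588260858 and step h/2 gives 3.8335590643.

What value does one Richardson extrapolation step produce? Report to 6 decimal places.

3.825137

r = 2: numerator weight 4, denominator 3.
Top: 4(3.8335590643) − (3.8588260858) = 11.4754101714
Denominator 4 − 1 = 3.
Extrapolated: 11.4754101714 / 3 = 3.8251367238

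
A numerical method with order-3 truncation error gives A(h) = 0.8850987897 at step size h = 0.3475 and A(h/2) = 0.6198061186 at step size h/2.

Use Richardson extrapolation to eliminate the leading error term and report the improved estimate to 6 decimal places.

Leading term ∝ h^3; use weight 8 = 2^3.
Top: 8(0.6198061186) − (0.8850987897) = 4.0733501591
Extrapolated: 4.0733501591 / 7 = 0.5819071656
Gap between inputs: 2.653e-01; correction applied: −0.0378989530.

0.581907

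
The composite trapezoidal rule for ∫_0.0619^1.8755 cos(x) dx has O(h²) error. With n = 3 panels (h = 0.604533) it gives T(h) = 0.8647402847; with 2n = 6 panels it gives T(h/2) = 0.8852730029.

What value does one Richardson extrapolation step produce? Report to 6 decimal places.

Method order is 2; weight 2^2 = 4.
4·0.8852730029 = 3.5410920116; subtract 0.8647402847 → 2.6763517269
2.6763517269 ÷ 3 = 0.8921172423

0.892117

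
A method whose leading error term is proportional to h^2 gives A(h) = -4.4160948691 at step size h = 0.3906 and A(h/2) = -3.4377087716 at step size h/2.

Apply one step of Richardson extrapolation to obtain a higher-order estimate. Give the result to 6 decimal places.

Order 2 gives 2^r = 4 and 2^r − 1 = 3.
Numerator 4*A(h/2) − A(h) = 4*(-3.4377087716) − (-4.4160948691) = -9.3347402173
(4*(-3.4377087716) − (-4.4160948691))/(4 − 1) = -3.1115800724

-3.111580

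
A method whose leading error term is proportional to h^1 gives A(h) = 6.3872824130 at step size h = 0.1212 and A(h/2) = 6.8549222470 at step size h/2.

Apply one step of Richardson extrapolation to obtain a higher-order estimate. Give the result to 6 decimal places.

7.322562

r = 1: numerator weight 2, denominator 1.
2·6.8549222470 = 13.7098444940; subtract 6.3872824130 → 7.3225620810
Divide by 2^1 − 1 = 1.
R = 7.3225620810/1 = 7.3225620810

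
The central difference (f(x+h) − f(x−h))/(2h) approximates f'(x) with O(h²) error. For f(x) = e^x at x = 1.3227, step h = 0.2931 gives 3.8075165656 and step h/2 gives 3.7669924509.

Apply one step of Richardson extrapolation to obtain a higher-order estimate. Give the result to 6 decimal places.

3.753484

r = 2: numerator weight 4, denominator 3.
Top: 4(3.7669924509) − (3.8075165656) = 11.2604532380
R = 11.2604532380/3 = 3.7534844127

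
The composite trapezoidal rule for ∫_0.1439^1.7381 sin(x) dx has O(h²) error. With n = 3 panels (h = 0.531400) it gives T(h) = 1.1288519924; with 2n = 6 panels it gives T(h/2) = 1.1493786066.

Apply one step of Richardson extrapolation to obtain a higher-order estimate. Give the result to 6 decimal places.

1.156221

Error is O(h^2); halving h shrinks it by 2^2 = 4.
Numerator 4×A(h/2) − A(h) = 4×1.1493786066 − 1.1288519924 = 3.4686624340
Divide by 2^2 − 1 = 3.
R = 3.4686624340/3 = 1.1562208113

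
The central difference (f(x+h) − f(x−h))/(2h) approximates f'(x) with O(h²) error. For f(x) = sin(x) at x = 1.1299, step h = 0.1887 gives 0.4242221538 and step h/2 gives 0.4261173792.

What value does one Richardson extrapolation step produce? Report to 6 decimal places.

Method order is 2; weight 2^2 = 4.
4 × 0.4261173792 = 1.7044695168; 1.7044695168 − 0.4242221538 = 1.2802473630
Denominator 4 − 1 = 3.
1.2802473630 ÷ 3 = 0.4267491210

0.426749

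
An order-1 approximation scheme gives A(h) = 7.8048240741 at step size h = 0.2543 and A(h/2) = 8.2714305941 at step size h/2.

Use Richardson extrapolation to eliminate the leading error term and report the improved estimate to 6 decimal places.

8.738037

Error is O(h^1); halving h shrinks it by 2^1 = 2.
Top: 2(8.2714305941) − (7.8048240741) = 8.7380371141
8.7380371141 ÷ 1 = 8.7380371141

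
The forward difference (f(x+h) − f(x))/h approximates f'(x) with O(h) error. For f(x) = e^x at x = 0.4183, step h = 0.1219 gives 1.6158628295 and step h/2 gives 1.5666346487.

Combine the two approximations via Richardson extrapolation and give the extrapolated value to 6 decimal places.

With r = 1 the leading error scales as h^1, so the weight is 2^1 = 2.
Numerator 2·A(h/2) − A(h) = 2·1.5666346487 − 1.6158628295 = 1.5174064679
Denominator 2 − 1 = 1.
So the Richardson estimate is 1.5174064679.

1.517406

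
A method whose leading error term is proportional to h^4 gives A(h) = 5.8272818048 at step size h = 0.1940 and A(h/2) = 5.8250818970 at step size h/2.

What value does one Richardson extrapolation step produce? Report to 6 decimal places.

r = 4: numerator weight 16, denominator 15.
16 × 5.8250818970 = 93.2013103520; subtract 5.8272818048 → 87.3740285472
Divide by 2^4 − 1 = 15.
Result: 5.8249352365

5.824935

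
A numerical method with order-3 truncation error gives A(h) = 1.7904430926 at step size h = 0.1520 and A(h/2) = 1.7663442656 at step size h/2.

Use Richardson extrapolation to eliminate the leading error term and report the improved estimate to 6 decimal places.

1.762902

Order 3 gives 2^r = 8 and 2^r − 1 = 7.
Weighted: 14.1307541248 − 1.7904430926 = 12.3403110322
Denominator 8 − 1 = 7.
R = 12.3403110322/7 = 1.7629015760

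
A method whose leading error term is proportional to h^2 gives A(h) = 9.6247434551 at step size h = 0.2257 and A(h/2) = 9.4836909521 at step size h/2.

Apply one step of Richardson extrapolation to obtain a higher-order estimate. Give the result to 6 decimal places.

9.436673

With r = 2 the leading error scales as h^2, so the weight is 2^2 = 4.
Difference of the inputs: 9.4836909521 − 9.6247434551 = -0.1410525030
Correction (A(h/2) − A(h))/(4 − 1) = (-0.1410525030)/3 = -0.0470175010
R = A(h/2) + (A(h/2) − A(h))/3 = 9.4836909521 − 0.0470175010 = 9.4366734511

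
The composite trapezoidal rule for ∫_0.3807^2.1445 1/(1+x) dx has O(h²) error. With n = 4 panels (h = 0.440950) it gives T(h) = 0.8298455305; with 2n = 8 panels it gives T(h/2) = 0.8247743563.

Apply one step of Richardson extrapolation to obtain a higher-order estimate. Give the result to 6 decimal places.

Error is O(h^2); halving h shrinks it by 2^2 = 4.
Top: 4(0.8247743563) − (0.8298455305) = 2.4692518947
R = 2.4692518947/3 = 0.8230839649

0.823084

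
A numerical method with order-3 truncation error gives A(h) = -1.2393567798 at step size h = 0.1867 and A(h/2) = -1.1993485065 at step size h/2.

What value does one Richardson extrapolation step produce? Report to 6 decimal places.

Leading term ∝ h^3; use weight 8 = 2^3.
2^3·A(h/2) = -9.5947880520; minus A(h) gives -8.3554312722.
Divide by 2^3 − 1 = 7.
Extrapolated: (-8.3554312722) / 7 = -1.1936330389
Gap between inputs: 4.001e-02; correction applied: +0.0057154676.

-1.193633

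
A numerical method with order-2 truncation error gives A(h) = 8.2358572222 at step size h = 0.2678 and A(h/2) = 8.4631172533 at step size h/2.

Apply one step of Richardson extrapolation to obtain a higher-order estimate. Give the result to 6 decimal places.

8.538871

With r = 2 the leading error scales as h^2, so the weight is 2^2 = 4.
Numerator 4·A(h/2) − A(h) = 4·8.4631172533 − 8.2358572222 = 25.6166117910
Denominator 4 − 1 = 3.
R = 25.6166117910/3 = 8.5388705970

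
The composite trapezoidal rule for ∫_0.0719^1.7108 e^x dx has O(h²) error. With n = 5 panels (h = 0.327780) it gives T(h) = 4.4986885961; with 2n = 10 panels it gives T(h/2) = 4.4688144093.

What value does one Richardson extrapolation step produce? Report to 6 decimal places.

4.458856

The method has order 2: 2^2 = 4.
4 × 4.4688144093 = 17.8752576372; 17.8752576372 − 4.4986885961 = 13.3765690411
Denominator 4 − 1 = 3.
Result: 4.4588563470
Gap between inputs: 2.987e-02; correction applied: −0.0099580623.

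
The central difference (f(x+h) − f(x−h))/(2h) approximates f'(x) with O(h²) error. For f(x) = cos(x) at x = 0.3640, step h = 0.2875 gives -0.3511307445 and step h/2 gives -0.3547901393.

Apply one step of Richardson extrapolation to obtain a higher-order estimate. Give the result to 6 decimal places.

-0.356010

r = 2, so 2^r = 4.
4*(-0.3547901393) = -1.4191605572; (-1.4191605572) − (-0.3511307445) = -1.0680298127
Denominator 4 − 1 = 3.
So the Richardson estimate is -0.3560099376.
Shift from A(h/2): −0.0012197983.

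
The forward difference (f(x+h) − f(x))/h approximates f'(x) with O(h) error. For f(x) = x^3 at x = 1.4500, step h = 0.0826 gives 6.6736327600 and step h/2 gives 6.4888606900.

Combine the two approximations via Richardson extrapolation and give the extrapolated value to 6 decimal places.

6.304089

Method order is 1; weight 2^1 = 2.
Top: 2(6.4888606900) − (6.6736327600) = 6.3040886200
6.3040886200 ÷ 1 = 6.3040886200
Gap between inputs: 1.848e-01; correction applied: −0.1847720700.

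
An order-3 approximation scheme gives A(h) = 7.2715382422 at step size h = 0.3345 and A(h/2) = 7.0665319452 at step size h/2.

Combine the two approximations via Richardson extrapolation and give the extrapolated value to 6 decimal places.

7.037245

Order 3 gives 2^r = 8 and 2^r − 1 = 7.
Weighted: 56.5322555616 − 7.2715382422 = 49.2607173194
49.2607173194 ÷ 7 = 7.0372453313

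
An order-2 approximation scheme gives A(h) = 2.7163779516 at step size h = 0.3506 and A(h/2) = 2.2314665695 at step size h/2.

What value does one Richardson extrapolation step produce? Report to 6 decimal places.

2.069829

The method has order 2: 2^2 = 4.
A(h/2) − A(h) = 2.2314665695 − 2.7163779516 = -0.4849113821
Correction (A(h/2) − A(h))/(4 − 1) = (-0.4849113821)/3 = -0.1616371274
R = 2.2314665695 − 0.1616371274 = 2.0698294421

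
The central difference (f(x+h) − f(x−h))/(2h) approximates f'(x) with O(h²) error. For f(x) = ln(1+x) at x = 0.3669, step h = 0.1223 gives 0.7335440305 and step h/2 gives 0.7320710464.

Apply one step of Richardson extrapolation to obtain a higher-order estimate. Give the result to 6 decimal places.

Order 2 gives 2^r = 4 and 2^r − 1 = 3.
Top: 4(0.7320710464) − (0.7335440305) = 2.1947401551
R = 2.1947401551/3 = 0.7315800517

0.731580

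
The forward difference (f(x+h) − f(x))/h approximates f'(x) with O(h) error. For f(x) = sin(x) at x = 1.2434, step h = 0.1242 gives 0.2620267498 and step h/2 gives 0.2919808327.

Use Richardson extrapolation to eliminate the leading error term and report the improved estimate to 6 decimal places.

0.321935

Error is O(h^1); halving h shrinks it by 2^1 = 2.
Weighted: 0.5839616654 − 0.2620267498 = 0.3219349156
R = 0.3219349156/1 = 0.3219349156
Gap between inputs: 2.995e-02; correction applied: +0.0299540829.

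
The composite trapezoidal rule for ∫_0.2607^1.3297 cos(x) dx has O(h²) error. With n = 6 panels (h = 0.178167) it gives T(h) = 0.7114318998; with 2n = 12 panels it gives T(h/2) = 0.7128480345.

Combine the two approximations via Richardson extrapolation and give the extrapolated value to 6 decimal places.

0.713320

Method order is 2; weight 2^2 = 4.
Top: 4(0.7128480345) − (0.7114318998) = 2.1399602382
Denominator 4 − 1 = 3.
(4*0.7128480345 − 0.7114318998)/(4 − 1) = 0.7133200794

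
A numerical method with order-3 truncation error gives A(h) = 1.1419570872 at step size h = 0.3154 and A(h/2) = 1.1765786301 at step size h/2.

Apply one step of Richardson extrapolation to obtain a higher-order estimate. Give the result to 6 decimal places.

1.181525

r = 3: numerator weight 8, denominator 7.
A(h/2) − A(h) = 1.1765786301 − 1.1419570872 = 0.0346215429
Divide by 2^3 − 1 = 7: 0.0346215429/7 = 0.0049459347
R = A(h/2) + (A(h/2) − A(h))/7 = 1.1765786301 + 0.0049459347 = 1.1815245648
Gap between inputs: 3.462e-02; correction applied: +0.0049459347.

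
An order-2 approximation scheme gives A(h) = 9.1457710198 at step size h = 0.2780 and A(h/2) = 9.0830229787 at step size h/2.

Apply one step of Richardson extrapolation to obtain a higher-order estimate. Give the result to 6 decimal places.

r = 2, so 2^r = 4.
4*9.0830229787 = 36.3320919148; subtract 9.1457710198 → 27.1863208950
Divide by 2^2 − 1 = 3.
27.1863208950 ÷ 3 = 9.0621069650
Shift from A(h/2): −0.0209160137.

9.062107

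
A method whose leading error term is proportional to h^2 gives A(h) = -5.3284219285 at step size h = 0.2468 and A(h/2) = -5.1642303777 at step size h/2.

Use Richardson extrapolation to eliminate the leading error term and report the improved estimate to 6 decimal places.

Error is O(h^2); halving h shrinks it by 2^2 = 4.
Top: 4(-5.1642303777) − (-5.3284219285) = -15.3284995823
(-15.3284995823) ÷ 3 = -5.1094998608

-5.109500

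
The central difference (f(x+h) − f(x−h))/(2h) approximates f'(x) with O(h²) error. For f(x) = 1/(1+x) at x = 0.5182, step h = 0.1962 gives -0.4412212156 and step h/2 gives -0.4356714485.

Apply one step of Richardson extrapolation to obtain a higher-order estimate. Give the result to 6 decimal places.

-0.433822

Method order is 2; weight 2^2 = 4.
A(h/2) − A(h) = -0.4356714485 − (-0.4412212156) = 0.0055497671
Correction (A(h/2) − A(h))/(4 − 1) = 0.0055497671/3 = 0.0018499224
R = -0.4356714485 + 0.0018499224 = -0.4338215261
Correction |R − A(h/2)| = 1.850e-03; gap |A(h/2) − A(h)| = 5.550e-03.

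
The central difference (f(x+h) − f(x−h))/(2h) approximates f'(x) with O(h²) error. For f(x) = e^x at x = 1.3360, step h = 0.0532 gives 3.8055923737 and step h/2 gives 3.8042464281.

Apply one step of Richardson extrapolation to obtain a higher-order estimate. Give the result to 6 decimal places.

Error is O(h^2); halving h shrinks it by 2^2 = 4.
Numerator 4×A(h/2) − A(h) = 4×3.8042464281 − 3.8055923737 = 11.4113933387
Extrapolated: 11.4113933387 / 3 = 3.8037977796
Correction |R − A(h/2)| = 4.486e-04; gap |A(h/2) − A(h)| = 1.346e-03.

3.803798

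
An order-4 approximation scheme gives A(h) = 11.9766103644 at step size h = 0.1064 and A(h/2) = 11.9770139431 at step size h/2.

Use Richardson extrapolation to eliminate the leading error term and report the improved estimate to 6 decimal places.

11.977041

With r = 4 the leading error scales as h^4, so the weight is 2^4 = 16.
Top: 16(11.9770139431) − (11.9766103644) = 179.6556127252
R = 179.6556127252/15 = 11.9770408483
Gap between inputs: 4.036e-04; correction applied: +0.0000269052.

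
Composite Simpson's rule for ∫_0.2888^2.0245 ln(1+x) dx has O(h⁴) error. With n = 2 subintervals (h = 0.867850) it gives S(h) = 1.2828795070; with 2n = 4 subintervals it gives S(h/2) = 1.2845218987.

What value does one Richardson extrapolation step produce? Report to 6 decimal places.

1.284631

The method has order 4: 2^4 = 16.
16 × 1.2845218987 − 1.2828795070 = 19.2694708722
19.2694708722 ÷ 15 = 1.2846313915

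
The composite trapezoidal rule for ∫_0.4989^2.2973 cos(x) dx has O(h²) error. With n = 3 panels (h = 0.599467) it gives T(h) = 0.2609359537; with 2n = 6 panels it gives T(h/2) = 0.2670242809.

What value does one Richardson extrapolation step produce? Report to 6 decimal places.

0.269054

r = 2, so 2^r = 4.
4×0.2670242809 = 1.0680971236; subtract 0.2609359537 → 0.8071611699
Extrapolated: 0.8071611699 / 3 = 0.2690537233
Gap between inputs: 6.088e-03; correction applied: +0.0020294424.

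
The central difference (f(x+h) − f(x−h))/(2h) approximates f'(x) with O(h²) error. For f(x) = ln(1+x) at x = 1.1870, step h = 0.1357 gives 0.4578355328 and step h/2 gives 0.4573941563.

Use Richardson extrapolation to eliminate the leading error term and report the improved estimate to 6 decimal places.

0.457247

Method order is 2; weight 2^2 = 4.
4*0.4573941563 = 1.8295766252; 1.8295766252 − 0.4578355328 = 1.3717410924
R = 1.3717410924/3 = 0.4572470308
Shift from A(h/2): −0.0001471255.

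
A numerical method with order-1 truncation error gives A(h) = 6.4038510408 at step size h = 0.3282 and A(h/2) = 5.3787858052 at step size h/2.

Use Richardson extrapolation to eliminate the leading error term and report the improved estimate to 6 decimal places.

4.353721

Error is O(h^1); halving h shrinks it by 2^1 = 2.
Numerator 2×A(h/2) − A(h) = 2×5.3787858052 − 6.4038510408 = 4.3537205696
Extrapolated: 4.3537205696 / 1 = 4.3537205696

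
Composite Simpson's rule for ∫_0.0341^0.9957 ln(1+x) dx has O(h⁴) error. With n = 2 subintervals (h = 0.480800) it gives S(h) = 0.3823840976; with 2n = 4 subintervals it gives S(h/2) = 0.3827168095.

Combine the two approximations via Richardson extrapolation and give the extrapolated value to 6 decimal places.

Leading term ∝ h^4; use weight 16 = 2^4.
2^4*A(h/2) = 6.1234689520; minus A(h) gives 5.7410848544.
(16*0.3827168095 − 0.3823840976)/(16 − 1) = 0.3827389903
Shift from A(h/2): +0.0000221808.

0.382739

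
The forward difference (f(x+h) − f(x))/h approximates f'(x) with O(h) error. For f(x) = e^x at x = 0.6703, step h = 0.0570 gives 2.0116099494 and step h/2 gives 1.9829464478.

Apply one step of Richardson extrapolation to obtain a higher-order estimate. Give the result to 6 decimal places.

1.954283

Error is O(h^1); halving h shrinks it by 2^1 = 2.
2 × 1.9829464478 = 3.9658928956; 3.9658928956 − 2.0116099494 = 1.9542829462
Divide by 2^1 − 1 = 1.
1.9542829462 ÷ 1 = 1.9542829462
Gap between inputs: 2.866e-02; correction applied: −0.0286635016.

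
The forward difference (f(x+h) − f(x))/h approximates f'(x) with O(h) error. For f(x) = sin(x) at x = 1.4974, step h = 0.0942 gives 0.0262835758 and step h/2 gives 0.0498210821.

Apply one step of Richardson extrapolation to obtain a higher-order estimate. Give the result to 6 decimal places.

Order 1 gives 2^r = 2 and 2^r − 1 = 1.
2^1·A(h/2) = 0.0996421642; minus A(h) gives 0.0733585884.
Denominator 2 − 1 = 1.
So the Richardson estimate is 0.0733585884.
Gap between inputs: 2.354e-02; correction applied: +0.0235375063.

0.073359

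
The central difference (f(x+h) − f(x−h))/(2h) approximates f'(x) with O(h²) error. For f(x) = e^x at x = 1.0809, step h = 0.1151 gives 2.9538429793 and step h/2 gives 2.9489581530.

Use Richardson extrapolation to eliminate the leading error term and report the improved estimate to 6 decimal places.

r = 2, so 2^r = 4.
Difference of the inputs: 2.9489581530 − 2.9538429793 = -0.0048848263
Divide by 2^2 − 1 = 3: (-0.0048848263)/3 = -0.0016282754
R = A(h/2) + (A(h/2) − A(h))/3 = 2.9489581530 − 0.0016282754 = 2.9473298776

2.947330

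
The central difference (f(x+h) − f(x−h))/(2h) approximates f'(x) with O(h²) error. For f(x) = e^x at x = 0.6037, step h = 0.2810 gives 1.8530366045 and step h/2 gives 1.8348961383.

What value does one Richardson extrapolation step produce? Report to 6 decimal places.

Method order is 2; weight 2^2 = 4.
4 × 1.8348961383 = 7.3395845532; 7.3395845532 − 1.8530366045 = 5.4865479487
Extrapolated: 5.4865479487 / 3 = 1.8288493162

1.828849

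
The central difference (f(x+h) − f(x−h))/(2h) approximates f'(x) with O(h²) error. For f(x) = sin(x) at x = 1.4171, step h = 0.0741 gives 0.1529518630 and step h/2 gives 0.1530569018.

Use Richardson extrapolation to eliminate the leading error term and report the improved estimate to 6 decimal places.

With r = 2 the leading error scales as h^2, so the weight is 2^2 = 4.
Numerator 4 × A(h/2) − A(h) = 4 × 0.1530569018 − 0.1529518630 = 0.4592757442
Extrapolated: 0.4592757442 / 3 = 0.1530919147
Correction |R − A(h/2)| = 3.501e-05; gap |A(h/2) − A(h)| = 1.050e-04.

0.153092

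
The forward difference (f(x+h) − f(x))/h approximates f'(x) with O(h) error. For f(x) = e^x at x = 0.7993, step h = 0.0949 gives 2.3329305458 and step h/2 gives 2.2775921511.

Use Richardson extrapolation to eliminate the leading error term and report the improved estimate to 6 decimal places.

2.222254

Error is O(h^1); halving h shrinks it by 2^1 = 2.
Weighted: 4.5551843022 − 2.3329305458 = 2.2222537564
Divide by 2^1 − 1 = 1.
(2×2.2775921511 − 2.3329305458)/(2 − 1) = 2.2222537564
Correction |R − A(h/2)| = 5.534e-02; gap |A(h/2) − A(h)| = 5.534e-02.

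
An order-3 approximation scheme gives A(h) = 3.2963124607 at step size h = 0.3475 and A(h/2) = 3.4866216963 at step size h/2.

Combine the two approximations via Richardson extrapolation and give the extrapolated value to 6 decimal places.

3.513809

r = 3: numerator weight 8, denominator 7.
A(h/2) − A(h) = 3.4866216963 − 3.2963124607 = 0.1903092356
Divide by 2^3 − 1 = 7: 0.1903092356/7 = 0.0271870337
R = 3.4866216963 + 0.0271870337 = 3.5138087300
Correction |R − A(h/2)| = 2.719e-02; gap |A(h/2) − A(h)| = 1.903e-01.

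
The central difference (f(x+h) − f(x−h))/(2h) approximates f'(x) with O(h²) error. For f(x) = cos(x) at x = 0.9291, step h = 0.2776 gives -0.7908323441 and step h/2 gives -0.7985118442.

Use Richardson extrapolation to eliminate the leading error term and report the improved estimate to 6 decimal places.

-0.801072

With r = 2 the leading error scales as h^2, so the weight is 2^2 = 4.
2^2*A(h/2) = -3.1940473768; minus A(h) gives -2.4032150327.
R = (-2.4032150327)/3 = -0.8010716776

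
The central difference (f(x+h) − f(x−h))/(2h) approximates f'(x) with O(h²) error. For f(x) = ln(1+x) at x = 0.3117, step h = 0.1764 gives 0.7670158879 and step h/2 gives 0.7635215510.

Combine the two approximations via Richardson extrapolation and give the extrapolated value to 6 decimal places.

0.762357

r = 2: numerator weight 4, denominator 3.
A(h/2) − A(h) = 0.7635215510 − 0.7670158879 = -0.0034943369
Divide by 2^2 − 1 = 3: (-0.0034943369)/3 = -0.0011647790
R = 0.7635215510 − 0.0011647790 = 0.7623567720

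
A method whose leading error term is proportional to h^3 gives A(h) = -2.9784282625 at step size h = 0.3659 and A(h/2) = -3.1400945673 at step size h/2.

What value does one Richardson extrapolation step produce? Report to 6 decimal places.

r = 3, so 2^r = 8.
8·(-3.1400945673) − (-2.9784282625) = -22.1423282759
Divide by 2^3 − 1 = 7.
So the Richardson estimate is -3.1631897537.
Gap between inputs: 1.617e-01; correction applied: −0.0230951864.

-3.163190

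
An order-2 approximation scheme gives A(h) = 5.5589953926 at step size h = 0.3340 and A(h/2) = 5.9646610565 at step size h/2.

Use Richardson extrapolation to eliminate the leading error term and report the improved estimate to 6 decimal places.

The method has order 2: 2^2 = 4.
4*5.9646610565 − 5.5589953926 = 18.2996488334
(4*5.9646610565 − 5.5589953926)/(4 − 1) = 6.0998829445

6.099883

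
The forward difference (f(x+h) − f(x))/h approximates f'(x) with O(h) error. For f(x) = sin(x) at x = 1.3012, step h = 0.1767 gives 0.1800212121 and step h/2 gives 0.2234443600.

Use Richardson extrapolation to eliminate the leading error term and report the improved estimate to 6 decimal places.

Leading term ∝ h^1; use weight 2 = 2^1.
2^1·A(h/2) = 0.4468887200; minus A(h) gives 0.2668675079.
Denominator 2 − 1 = 1.
0.2668675079 ÷ 1 = 0.2668675079
Shift from A(h/2): +0.0434231479.

0.266868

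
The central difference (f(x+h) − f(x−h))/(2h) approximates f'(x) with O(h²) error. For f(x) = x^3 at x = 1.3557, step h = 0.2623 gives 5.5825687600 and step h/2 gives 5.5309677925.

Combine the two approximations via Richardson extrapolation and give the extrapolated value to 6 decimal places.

5.513767

r = 2: numerator weight 4, denominator 3.
Numerator 4×A(h/2) − A(h) = 4×5.5309677925 − 5.5825687600 = 16.5413024100
16.5413024100 ÷ 3 = 5.5137674700
Shift from A(h/2): −0.0172003225.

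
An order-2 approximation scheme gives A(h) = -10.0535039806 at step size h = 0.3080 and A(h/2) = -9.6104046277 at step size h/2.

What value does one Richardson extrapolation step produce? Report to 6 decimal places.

-9.462705

r = 2: numerator weight 4, denominator 3.
Weighted: (-38.4416185108) − (-10.0535039806) = -28.3881145302
(4×(-9.6104046277) − (-10.0535039806))/(4 − 1) = -9.4627048434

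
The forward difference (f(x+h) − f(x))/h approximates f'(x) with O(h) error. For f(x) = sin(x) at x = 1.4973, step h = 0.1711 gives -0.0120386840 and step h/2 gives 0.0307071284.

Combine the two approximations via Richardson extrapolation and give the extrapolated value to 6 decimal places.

0.073453

Leading term ∝ h^1; use weight 2 = 2^1.
2^1 × A(h/2) = 0.0614142568; minus A(h) gives 0.0734529408.
Divide by 2^1 − 1 = 1.
Result: 0.0734529408
Shift from A(h/2): +0.0427458124.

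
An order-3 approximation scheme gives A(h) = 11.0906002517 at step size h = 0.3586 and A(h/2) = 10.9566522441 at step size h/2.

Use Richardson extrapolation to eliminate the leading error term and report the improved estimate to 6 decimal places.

r = 3: numerator weight 8, denominator 7.
8·10.9566522441 = 87.6532179528; subtract 11.0906002517 → 76.5626177011
Denominator 8 − 1 = 7.
Result: 10.9375168144
Shift from A(h/2): −0.0191354297.

10.937517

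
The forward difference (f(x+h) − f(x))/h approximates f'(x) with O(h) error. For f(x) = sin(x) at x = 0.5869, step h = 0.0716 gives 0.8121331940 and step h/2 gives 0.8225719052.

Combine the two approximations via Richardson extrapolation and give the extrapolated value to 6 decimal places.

Method order is 1; weight 2^1 = 2.
2×0.8225719052 = 1.6451438104; 1.6451438104 − 0.8121331940 = 0.8330106164
Denominator 2 − 1 = 1.
(2×0.8225719052 − 0.8121331940)/(2 − 1) = 0.8330106164

0.833011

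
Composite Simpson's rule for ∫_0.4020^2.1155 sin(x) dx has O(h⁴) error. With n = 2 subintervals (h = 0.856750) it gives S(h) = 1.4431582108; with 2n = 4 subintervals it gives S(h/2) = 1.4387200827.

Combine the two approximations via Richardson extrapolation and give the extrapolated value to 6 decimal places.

1.438424

The method has order 4: 2^4 = 16.
2^4*A(h/2) = 23.0195213232; minus A(h) gives 21.5763631124.
Extrapolated: 21.5763631124 / 15 = 1.4384242075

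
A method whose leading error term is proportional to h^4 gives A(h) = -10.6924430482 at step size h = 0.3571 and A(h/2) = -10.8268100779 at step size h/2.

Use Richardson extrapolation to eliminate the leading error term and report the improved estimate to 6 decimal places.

-10.835768

Order 4 gives 2^r = 16 and 2^r − 1 = 15.
2^4·A(h/2) = -173.2289612464; minus A(h) gives -162.5365181982.
R = (-162.5365181982)/15 = -10.8357678799
Shift from A(h/2): −0.0089578020.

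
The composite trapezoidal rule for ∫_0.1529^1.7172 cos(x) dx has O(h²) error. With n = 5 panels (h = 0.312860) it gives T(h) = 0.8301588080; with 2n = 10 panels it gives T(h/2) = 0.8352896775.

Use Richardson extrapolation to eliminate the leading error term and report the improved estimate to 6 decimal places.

0.837000

Error is O(h^2); halving h shrinks it by 2^2 = 4.
Weighted: 3.3411587100 − 0.8301588080 = 2.5109999020
Divide by 2^2 − 1 = 3.
Result: 0.8369999673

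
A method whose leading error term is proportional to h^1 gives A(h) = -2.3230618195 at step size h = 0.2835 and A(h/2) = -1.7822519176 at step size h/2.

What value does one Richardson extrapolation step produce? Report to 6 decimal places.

Order 1 gives 2^r = 2 and 2^r − 1 = 1.
2*(-1.7822519176) − (-2.3230618195) = -1.2414420157
(-1.2414420157) ÷ 1 = -1.2414420157
Gap between inputs: 5.408e-01; correction applied: +0.5408099019.

-1.241442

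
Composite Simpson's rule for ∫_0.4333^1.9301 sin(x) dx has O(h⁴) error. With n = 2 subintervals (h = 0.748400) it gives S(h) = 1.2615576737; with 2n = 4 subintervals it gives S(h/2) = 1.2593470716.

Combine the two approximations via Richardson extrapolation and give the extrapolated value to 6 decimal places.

Order 4 gives 2^r = 16 and 2^r − 1 = 15.
Top: 16(1.2593470716) − (1.2615576737) = 18.8879954719
Divide by 2^4 − 1 = 15.
18.8879954719 ÷ 15 = 1.2591996981

1.259200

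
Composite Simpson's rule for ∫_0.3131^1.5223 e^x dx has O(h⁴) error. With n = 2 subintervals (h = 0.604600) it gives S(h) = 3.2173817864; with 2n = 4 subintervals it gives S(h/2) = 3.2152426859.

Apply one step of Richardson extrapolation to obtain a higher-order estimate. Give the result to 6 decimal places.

3.215100

With r = 4 the leading error scales as h^4, so the weight is 2^4 = 16.
Top: 16(3.2152426859) − (3.2173817864) = 48.2265011880
R = 48.2265011880/15 = 3.2151000792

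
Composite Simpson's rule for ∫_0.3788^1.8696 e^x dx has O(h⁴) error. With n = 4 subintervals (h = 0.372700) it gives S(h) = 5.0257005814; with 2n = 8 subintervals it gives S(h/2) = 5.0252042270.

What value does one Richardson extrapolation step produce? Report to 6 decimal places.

r = 4, so 2^r = 16.
16 × 5.0252042270 = 80.4032676320; subtract 5.0257005814 → 75.3775670506
Divide by 2^4 − 1 = 15.
So the Richardson estimate is 5.0251711367.
Shift from A(h/2): −0.0000330903.

5.025171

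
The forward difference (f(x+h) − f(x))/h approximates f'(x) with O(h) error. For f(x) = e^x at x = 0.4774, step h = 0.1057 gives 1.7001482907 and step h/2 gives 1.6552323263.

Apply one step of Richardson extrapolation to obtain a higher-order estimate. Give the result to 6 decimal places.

1.610316

r = 1: numerator weight 2, denominator 1.
A(h/2) − A(h) = 1.6552323263 − 1.7001482907 = -0.0449159644
Correction (A(h/2) − A(h))/(2 − 1) = (-0.0449159644)/1 = -0.0449159644
R = A(h/2) + (A(h/2) − A(h))/1 = 1.6552323263 − 0.0449159644 = 1.6103163619
Correction |R − A(h/2)| = 4.492e-02; gap |A(h/2) − A(h)| = 4.492e-02.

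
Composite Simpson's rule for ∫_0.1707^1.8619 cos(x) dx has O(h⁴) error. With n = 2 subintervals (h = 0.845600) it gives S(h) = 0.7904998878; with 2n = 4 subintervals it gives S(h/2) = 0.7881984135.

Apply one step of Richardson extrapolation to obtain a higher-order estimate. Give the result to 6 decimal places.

Error is O(h^4); halving h shrinks it by 2^4 = 16.
16·0.7881984135 = 12.6111746160; subtract 0.7904998878 → 11.8206747282
11.8206747282 ÷ 15 = 0.7880449819
Gap between inputs: 2.301e-03; correction applied: −0.0001534316.

0.788045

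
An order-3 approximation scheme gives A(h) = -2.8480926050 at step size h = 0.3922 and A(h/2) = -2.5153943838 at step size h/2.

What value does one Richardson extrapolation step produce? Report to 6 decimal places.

Leading term ∝ h^3; use weight 8 = 2^3.
8 × (-2.5153943838) − (-2.8480926050) = -17.2750624654
Divide by 2^3 − 1 = 7.
R = (-17.2750624654)/7 = -2.4678660665

-2.467866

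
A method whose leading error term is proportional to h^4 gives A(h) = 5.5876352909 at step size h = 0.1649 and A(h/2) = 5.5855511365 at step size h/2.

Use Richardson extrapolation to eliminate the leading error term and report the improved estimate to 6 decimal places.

The method has order 4: 2^4 = 16.
16·5.5855511365 − 5.5876352909 = 83.7811828931
83.7811828931 ÷ 15 = 5.5854121929

5.585412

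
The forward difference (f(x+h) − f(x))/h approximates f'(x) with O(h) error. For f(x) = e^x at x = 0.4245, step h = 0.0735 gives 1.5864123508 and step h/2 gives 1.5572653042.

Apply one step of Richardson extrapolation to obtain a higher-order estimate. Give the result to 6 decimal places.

Leading term ∝ h^1; use weight 2 = 2^1.
Weighted: 3.1145306084 − 1.5864123508 = 1.5281182576
R = 1.5281182576/1 = 1.5281182576

1.528118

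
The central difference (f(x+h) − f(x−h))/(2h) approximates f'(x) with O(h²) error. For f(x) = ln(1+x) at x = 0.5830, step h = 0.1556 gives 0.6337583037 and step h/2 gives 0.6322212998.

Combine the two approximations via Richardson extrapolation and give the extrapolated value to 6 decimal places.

r = 2, so 2^r = 4.
4×0.6322212998 = 2.5288851992; 2.5288851992 − 0.6337583037 = 1.8951268955
Divide by 2^2 − 1 = 3.
Extrapolated: 1.8951268955 / 3 = 0.6317089652
Shift from A(h/2): −0.0005123346.

0.631709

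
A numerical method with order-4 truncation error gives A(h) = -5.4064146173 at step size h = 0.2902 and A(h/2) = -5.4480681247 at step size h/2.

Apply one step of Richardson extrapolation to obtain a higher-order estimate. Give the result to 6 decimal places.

Error is O(h^4); halving h shrinks it by 2^4 = 16.
Numerator 16·A(h/2) − A(h) = 16·(-5.4480681247) − (-5.4064146173) = -81.7626753779
Denominator 16 − 1 = 15.
Result: -5.4508450252
Shift from A(h/2): −0.0027769005.

-5.450845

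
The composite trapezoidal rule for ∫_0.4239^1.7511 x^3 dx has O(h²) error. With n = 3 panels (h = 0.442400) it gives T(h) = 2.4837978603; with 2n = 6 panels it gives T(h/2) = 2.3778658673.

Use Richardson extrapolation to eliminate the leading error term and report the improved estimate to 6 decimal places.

Error is O(h^2); halving h shrinks it by 2^2 = 4.
4·2.3778658673 = 9.5114634692; 9.5114634692 − 2.4837978603 = 7.0276656089
7.0276656089 ÷ 3 = 2.3425552030

2.342555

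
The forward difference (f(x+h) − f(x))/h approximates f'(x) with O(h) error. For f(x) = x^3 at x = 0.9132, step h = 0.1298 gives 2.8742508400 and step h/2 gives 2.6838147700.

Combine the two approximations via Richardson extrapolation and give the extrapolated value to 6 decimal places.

2.493379

Order 1 gives 2^r = 2 and 2^r − 1 = 1.
Top: 2(2.6838147700) − (2.8742508400) = 2.4933787000
(2*2.6838147700 − 2.8742508400)/(2 − 1) = 2.4933787000
Shift from A(h/2): −0.1904360700.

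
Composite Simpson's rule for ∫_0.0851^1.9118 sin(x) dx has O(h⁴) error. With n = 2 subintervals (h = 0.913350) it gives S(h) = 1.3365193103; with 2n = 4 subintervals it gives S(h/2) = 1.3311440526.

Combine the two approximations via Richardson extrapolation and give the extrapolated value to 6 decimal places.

The method has order 4: 2^4 = 16.
Weighted: 21.2983048416 − 1.3365193103 = 19.9617855313
Denominator 16 − 1 = 15.
19.9617855313 ÷ 15 = 1.3307857021
Correction |R − A(h/2)| = 3.584e-04; gap |A(h/2) − A(h)| = 5.375e-03.

1.330786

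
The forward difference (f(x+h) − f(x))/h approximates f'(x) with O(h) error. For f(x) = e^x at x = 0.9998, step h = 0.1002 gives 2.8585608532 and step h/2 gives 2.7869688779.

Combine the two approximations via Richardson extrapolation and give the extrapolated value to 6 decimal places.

The method has order 1: 2^1 = 2.
Numerator 2*A(h/2) − A(h) = 2*2.7869688779 − 2.8585608532 = 2.7153769026
Extrapolated: 2.7153769026 / 1 = 2.7153769026
Correction |R − A(h/2)| = 7.159e-02; gap |A(h/2) − A(h)| = 7.159e-02.

2.715377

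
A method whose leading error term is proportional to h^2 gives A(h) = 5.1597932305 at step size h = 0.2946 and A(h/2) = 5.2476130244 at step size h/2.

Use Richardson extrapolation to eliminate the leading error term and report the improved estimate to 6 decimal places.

With r = 2 the leading error scales as h^2, so the weight is 2^2 = 4.
4 × 5.2476130244 − 5.1597932305 = 15.8306588671
Divide by 2^2 − 1 = 3.
R = 15.8306588671/3 = 5.2768862890

5.276886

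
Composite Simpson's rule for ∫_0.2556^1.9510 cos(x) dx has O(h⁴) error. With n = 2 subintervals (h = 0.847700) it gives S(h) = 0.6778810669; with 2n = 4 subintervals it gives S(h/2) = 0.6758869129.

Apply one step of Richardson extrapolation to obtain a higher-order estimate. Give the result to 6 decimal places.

Leading term ∝ h^4; use weight 16 = 2^4.
Difference of the inputs: 0.6758869129 − 0.6778810669 = -0.0019941540
Divide by 2^4 − 1 = 15: (-0.0019941540)/15 = -0.0001329436
R = 0.6758869129 − 0.0001329436 = 0.6757539693
Gap between inputs: 1.994e-03; correction applied: −0.0001329436.

0.675754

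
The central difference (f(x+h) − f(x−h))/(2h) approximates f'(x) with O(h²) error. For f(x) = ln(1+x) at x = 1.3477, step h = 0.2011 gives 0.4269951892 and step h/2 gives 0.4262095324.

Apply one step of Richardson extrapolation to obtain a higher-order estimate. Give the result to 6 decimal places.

0.425948

r = 2: numerator weight 4, denominator 3.
4 × 0.4262095324 = 1.7048381296; 1.7048381296 − 0.4269951892 = 1.2778429404
R = 1.2778429404/3 = 0.4259476468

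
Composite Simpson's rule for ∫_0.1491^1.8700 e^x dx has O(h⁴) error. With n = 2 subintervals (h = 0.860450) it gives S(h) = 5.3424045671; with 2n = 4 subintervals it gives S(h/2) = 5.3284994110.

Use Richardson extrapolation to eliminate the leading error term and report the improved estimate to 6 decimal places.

5.327572

Error is O(h^4); halving h shrinks it by 2^4 = 16.
16·5.3284994110 − 5.3424045671 = 79.9135860089
79.9135860089 ÷ 15 = 5.3275724006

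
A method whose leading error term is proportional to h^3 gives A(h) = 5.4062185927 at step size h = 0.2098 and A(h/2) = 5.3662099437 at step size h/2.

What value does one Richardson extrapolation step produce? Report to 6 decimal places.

5.360494

r = 3: numerator weight 8, denominator 7.
2^3×A(h/2) = 42.9296795496; minus A(h) gives 37.5234609569.
Divide by 2^3 − 1 = 7.
Result: 5.3604944224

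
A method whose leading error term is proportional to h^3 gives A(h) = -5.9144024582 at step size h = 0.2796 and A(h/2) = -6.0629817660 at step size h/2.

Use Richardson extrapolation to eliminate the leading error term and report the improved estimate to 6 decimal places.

-6.084207

The method has order 3: 2^3 = 8.
2^3·A(h/2) = -48.5038541280; minus A(h) gives -42.5894516698.
Divide by 2^3 − 1 = 7.
Result: -6.0842073814
Correction |R − A(h/2)| = 2.123e-02; gap |A(h/2) − A(h)| = 1.486e-01.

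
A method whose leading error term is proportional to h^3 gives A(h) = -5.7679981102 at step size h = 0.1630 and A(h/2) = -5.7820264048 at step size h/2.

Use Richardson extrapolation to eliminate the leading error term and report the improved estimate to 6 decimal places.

Method order is 3; weight 2^3 = 8.
Weighted: (-46.2562112384) − (-5.7679981102) = -40.4882131282
Divide by 2^3 − 1 = 7.
Result: -5.7840304469

-5.784030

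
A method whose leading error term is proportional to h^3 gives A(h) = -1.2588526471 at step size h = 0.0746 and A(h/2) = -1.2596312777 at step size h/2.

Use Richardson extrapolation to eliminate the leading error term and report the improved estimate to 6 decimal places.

r = 3, so 2^r = 8.
A(h/2) − A(h) = -1.2596312777 − (-1.2588526471) = -0.0007786306
Correction (A(h/2) − A(h))/(8 − 1) = (-0.0007786306)/7 = -0.0001112329
R = A(h/2) + (A(h/2) − A(h))/7 = -1.2596312777 − 0.0001112329 = -1.2597425106
Shift from A(h/2): −0.0001112329.

-1.259743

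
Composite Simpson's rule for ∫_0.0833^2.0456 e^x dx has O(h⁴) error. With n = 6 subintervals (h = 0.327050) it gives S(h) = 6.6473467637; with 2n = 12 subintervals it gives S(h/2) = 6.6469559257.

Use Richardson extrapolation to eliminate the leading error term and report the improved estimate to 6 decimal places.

6.646930

The method has order 4: 2^4 = 16.
16*6.6469559257 − 6.6473467637 = 99.7039480475
Denominator 16 − 1 = 15.
So the Richardson estimate is 6.6469298698.
Shift from A(h/2): −0.0000260559.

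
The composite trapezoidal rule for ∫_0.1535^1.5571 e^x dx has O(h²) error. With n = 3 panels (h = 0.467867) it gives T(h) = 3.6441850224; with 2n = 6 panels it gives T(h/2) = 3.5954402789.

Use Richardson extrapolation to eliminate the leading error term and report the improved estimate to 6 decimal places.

3.579192

The method has order 2: 2^2 = 4.
Difference of the inputs: 3.5954402789 − 3.6441850224 = -0.0487447435
Divide by 2^2 − 1 = 3: (-0.0487447435)/3 = -0.0162482478
R = A(h/2) + (A(h/2) − A(h))/3 = 3.5954402789 − 0.0162482478 = 3.5791920311
Gap between inputs: 4.874e-02; correction applied: −0.0162482478.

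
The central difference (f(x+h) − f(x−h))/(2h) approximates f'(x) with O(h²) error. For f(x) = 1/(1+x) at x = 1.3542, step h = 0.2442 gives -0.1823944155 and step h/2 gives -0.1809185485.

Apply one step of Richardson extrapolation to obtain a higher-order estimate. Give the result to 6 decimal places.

With r = 2 the leading error scales as h^2, so the weight is 2^2 = 4.
4×(-0.1809185485) − (-0.1823944155) = -0.5412797785
R = (-0.5412797785)/3 = -0.1804265928
Gap between inputs: 1.476e-03; correction applied: +0.0004919557.

-0.180427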